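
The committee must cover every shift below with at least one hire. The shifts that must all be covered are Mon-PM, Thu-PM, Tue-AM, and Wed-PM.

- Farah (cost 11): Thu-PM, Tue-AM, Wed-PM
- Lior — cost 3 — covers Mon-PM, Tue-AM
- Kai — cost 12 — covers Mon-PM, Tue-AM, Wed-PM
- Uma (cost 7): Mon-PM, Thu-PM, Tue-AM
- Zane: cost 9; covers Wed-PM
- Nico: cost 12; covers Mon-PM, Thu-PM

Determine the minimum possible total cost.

14

This is an integer covering problem.
Choose Farah and Lior: together they cover Mon-PM, Thu-PM, Tue-AM, Wed-PM — every shift.
Total cost: 11 + 3 = 14.
No cover costs less than 14.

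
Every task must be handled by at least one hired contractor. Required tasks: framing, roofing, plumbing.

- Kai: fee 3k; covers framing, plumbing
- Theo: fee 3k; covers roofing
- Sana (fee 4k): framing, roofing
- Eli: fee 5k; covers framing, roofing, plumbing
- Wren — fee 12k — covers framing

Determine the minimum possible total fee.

Eli alone covers framing, roofing, plumbing — every task.
Total fee: 5.

5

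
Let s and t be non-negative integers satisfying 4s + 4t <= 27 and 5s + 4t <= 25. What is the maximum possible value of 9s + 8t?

(s,t)=(1,5): 4·1+4·5=24≤27, 5·1+4·5=25≤25, objective 49.
(s,t)=(0,6): 4·0+4·6=24≤27, 5·0+4·6=24≤25, objective 48.
(s,t)=(1,4): 4·1+4·4=20≤27, 5·1+4·4=21≤25, objective 41.
No feasible integer point exceeds 49.

49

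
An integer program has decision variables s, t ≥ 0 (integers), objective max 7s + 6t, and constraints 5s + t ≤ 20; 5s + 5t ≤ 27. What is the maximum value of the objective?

33

(s,t)=(3,2): 5·3+1·2=17≤20, 5·3+5·2=25≤27, objective 33.
(s,t)=(2,3): 5·2+1·3=13≤20, 5·2+5·3=25≤27, objective 32.
(s,t)=(4,0): 5·4+1·0=20≤20, 5·4+5·0=20≤27, objective 28.
No feasible integer point exceeds 33.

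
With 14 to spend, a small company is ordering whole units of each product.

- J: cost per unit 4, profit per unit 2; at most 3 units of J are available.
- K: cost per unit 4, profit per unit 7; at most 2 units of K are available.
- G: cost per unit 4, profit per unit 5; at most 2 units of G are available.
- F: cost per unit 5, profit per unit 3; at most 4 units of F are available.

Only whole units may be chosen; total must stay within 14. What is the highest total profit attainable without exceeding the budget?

This is a bounded integer knapsack.
2×K and 1×G: cost 12 ≤ 14, profit 2·7 + 1·5 = 19.
1×K and 2×G: cost 12 ≤ 14, profit 1·7 + 2·5 = 17.
Best is 19.

19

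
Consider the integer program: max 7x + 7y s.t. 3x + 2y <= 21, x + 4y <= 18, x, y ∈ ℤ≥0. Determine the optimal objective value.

56

Relaxing integrality, the LP optimum is 56.70 at (x,y) = (4.8, 3.3), which is not an integer point.
(x,y)=(5,3): 3·5+2·3=21≤21, 1·5+4·3=17≤18, objective 56.
(x,y)=(4,3): 3·4+2·3=18≤21, 1·4+4·3=16≤18, objective 49.
(x,y)=(5,2): 3·5+2·2=19≤21, 1·5+4·2=13≤18, objective 49.
Maximum is 56 at (x,y)=(5,3).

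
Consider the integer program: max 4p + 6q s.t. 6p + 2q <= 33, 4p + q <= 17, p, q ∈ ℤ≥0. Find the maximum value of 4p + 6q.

Relaxing integrality, the LP optimum is 99.00 at (p,q) = (0, 16.5), which is not an integer point.
(p,q)=(0,16): 6·0+2·16=32≤33, 4·0+1·16=16≤17, objective 96.
(p,q)=(0,15): 6·0+2·15=30≤33, 4·0+1·15=15≤17, objective 90.
No feasible integer point exceeds 96.

96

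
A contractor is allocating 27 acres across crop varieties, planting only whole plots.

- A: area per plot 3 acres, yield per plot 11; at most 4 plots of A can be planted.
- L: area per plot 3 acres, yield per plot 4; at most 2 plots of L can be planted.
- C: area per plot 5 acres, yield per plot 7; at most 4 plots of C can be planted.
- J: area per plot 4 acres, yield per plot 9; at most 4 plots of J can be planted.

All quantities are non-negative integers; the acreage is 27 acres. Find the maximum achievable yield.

75

4×A and 3×J: area 24 ≤ 27, yield 4·11 + 3·9 = 71.
4×A, 1×L, and 3×J: area 27 ≤ 27, yield 4·11 + 1·4 + 3·9 = 75.
Best is 75.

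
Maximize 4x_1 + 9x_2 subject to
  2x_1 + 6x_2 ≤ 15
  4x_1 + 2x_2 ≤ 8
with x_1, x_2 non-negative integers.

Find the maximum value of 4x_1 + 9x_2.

22

(x_1,x_2)=(1,2) is feasible, giving 22.
(x_1,x_2)=(0,2) is feasible, giving 18.
(x_1,x_2)=(1,1) is feasible, giving 13.
(x_1,x_2)=(0,1) is feasible, giving 9.
No feasible integer point exceeds 22.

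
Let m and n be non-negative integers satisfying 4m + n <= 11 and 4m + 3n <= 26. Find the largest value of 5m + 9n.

The continuous relaxation peaks at (0, 8.67) with value 78.00; rounding to a feasible lattice point costs some objective.
(m,n)=(0,8): 4·0+1·8=8≤11, 4·0+3·8=24≤26, objective 72.
(m,n)=(1,7): 4·1+1·7=11≤11, 4·1+3·7=25≤26, objective 68.
(m,n)=(0,7): 4·0+1·7=7≤11, 4·0+3·7=21≤26, objective 63.
The best lattice point is (0,8), giving 72.

72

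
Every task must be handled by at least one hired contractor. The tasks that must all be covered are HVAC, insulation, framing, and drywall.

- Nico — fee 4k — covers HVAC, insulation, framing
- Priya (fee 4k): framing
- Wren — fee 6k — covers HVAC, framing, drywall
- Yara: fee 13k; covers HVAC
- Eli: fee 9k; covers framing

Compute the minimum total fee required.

Choose Nico and Wren: together they cover HVAC, insulation, framing, drywall — every task.
Total fee: 4 + 6 = 10.
No cover costs less than 10.

10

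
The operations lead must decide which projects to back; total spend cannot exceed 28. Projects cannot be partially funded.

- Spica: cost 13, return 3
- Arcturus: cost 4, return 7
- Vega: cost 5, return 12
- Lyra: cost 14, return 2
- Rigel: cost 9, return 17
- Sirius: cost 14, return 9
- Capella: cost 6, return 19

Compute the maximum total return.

55

Allowing fractional choices, the relaxed optimum would be about 57.6, but projects are indivisible.
Arcturus + Vega + Rigel + Capella: cost 4 + 5 + 9 + 6 = 24 ≤ 28, return 7 + 12 + 17 + 19 = 55.
Vega + Rigel + Capella: cost 5 + 9 + 6 = 20 ≤ 28, return 12 + 17 + 19 = 48.
Arcturus + Rigel + Capella: cost 4 + 9 + 6 = 19 ≤ 28, return 7 + 17 + 19 = 43.
Best is Arcturus, Vega, Rigel, and Capella with total return 55.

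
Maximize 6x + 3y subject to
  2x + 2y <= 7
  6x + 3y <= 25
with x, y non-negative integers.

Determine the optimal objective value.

Relaxing integrality, the LP optimum is 21.00 at (x,y) = (3.5, 0), which is not an integer point.
(x,y)=(3,0): 2·3+2·0=6≤7, 6·3+3·0=18≤25, objective 18.
(x,y)=(2,1): 2·2+2·1=6≤7, 6·2+3·1=15≤25, objective 15.
(x,y)=(2,0): 2·2+2·0=4≤7, 6·2+3·0=12≤25, objective 12.
No feasible integer point exceeds 18.

18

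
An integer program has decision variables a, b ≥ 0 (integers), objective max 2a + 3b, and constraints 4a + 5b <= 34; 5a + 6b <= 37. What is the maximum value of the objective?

18

The continuous relaxation peaks at (0, 6.17) with value 18.50; rounding to a feasible lattice point costs some objective.
(a,b)=(0,6): 4·0+5·6=30≤34, 5·0+6·6=36≤37, objective 18.
(a,b)=(1,5): 4·1+5·5=29≤34, 5·1+6·5=35≤37, objective 17.
(a,b)=(0,5): 4·0+5·5=25≤34, 5·0+6·5=30≤37, objective 15.
No feasible integer point exceeds 18.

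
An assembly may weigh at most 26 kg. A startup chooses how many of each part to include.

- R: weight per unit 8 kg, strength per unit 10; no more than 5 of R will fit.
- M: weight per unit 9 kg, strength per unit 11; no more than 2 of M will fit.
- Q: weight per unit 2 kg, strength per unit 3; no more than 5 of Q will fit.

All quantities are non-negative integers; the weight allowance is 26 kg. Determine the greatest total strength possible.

35

This is a bounded integer knapsack.
Q has the best ratio (3/2); taking only Q gives at most 5×3 = 15 (stopped by the supply cap of 5).
Mixing does better — 2×R and 5×Q: weight 26 ≤ 26, strength 2·10 + 5·3 = 35.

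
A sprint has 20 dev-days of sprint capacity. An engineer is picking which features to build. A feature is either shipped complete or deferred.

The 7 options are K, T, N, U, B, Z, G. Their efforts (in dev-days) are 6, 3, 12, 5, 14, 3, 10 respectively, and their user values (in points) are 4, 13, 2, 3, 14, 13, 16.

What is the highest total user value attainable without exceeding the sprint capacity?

42

Allowing fractional choices, the relaxed optimum would be about 46.0, but features are indivisible.
T + Z + G: effort 3 + 3 + 10 = 16 ≤ 20, user value 13 + 13 + 16 = 42.
K + T + U + Z: effort 6 + 3 + 5 + 3 = 17 ≤ 20, user value 4 + 13 + 3 + 13 = 33.
T + B + Z: effort 3 + 14 + 3 = 20 ≤ 20, user value 13 + 14 + 13 = 40.
Best is T, Z, and G with total user value 42.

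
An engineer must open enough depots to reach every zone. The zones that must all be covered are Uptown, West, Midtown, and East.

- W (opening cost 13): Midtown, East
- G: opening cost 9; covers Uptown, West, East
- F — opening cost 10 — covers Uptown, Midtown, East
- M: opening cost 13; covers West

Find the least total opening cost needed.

19

This is an integer covering problem.
Choose G and F: together they cover Uptown, West, Midtown, East — every zone.
Total opening cost: 9 + 10 = 19.
No cover costs less than 19.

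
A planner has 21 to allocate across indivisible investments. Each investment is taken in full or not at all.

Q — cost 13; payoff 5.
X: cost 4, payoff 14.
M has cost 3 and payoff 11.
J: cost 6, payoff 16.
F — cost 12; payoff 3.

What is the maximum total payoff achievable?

Take X, M, and J: cost 4 + 3 + 6 = 13 ≤ 21, payoff 14 + 11 + 16 = 41.
No other feasible combination does better.

41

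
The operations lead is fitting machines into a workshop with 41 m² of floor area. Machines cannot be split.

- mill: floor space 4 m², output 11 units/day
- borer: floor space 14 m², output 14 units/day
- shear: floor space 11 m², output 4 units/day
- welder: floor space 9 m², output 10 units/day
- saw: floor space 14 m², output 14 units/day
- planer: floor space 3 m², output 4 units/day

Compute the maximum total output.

mill + borer + saw + planer: floor space 4 + 14 + 14 + 3 = 35 ≤ 41, output 11 + 14 + 14 + 4 = 43.
mill + borer + welder + saw: floor space 4 + 14 + 9 + 14 = 41 ≤ 41, output 11 + 14 + 10 + 14 = 49.
Best is mill, borer, welder, and saw with total output 49.

49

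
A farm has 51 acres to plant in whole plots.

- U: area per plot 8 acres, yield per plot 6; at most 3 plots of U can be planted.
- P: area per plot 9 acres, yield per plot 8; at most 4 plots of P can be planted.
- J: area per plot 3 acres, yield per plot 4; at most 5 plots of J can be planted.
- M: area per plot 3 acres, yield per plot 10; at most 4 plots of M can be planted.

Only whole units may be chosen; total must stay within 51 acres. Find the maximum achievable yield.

1×U, 2×P, 4×J, and 4×M: area 50 ≤ 51, yield 1·6 + 2·8 + 4·4 + 4·10 = 78.
3×P, 4×J, and 4×M: area 51 ≤ 51, yield 3·8 + 4·4 + 4·10 = 80.
Best is 80.

80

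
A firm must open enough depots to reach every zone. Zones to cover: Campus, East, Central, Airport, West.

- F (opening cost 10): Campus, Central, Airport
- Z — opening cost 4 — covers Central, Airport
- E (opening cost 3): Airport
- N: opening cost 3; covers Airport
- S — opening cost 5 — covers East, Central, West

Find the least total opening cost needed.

15

The greedy cost-per-new-zone heuristic would pick S, E, and F for 18, but a cheaper cover exists.
Choose F and S: together they cover Campus, East, Central, Airport, West — every zone.
Total opening cost: 10 + 5 = 15.
No cover costs less than 15.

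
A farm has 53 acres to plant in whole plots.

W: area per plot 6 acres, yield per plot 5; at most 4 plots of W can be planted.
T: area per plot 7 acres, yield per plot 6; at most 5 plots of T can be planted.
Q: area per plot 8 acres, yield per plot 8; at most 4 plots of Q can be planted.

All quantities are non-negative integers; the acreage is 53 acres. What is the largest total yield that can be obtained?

This is a bounded integer knapsack.
Q has the best ratio (8/8); taking only Q gives at most 4×8 = 32 (stopped by the supply cap of 4).
Mixing does better — 3×T and 4×Q: area 53 ≤ 53, yield 3·6 + 4·8 = 50.

50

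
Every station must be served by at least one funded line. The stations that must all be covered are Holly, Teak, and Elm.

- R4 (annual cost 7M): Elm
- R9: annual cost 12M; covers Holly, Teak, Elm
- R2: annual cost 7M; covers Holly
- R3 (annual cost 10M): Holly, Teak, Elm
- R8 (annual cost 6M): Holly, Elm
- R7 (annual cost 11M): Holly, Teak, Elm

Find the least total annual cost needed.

10

R3 alone covers Holly, Teak, Elm — every station.
Total annual cost: 10.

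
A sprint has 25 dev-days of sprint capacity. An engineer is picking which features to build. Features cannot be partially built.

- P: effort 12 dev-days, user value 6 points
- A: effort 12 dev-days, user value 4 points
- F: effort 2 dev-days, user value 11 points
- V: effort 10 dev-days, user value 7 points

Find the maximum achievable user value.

Take P, F, and V: effort 12 + 2 + 10 = 24 ≤ 25, user value 6 + 11 + 7 = 24.
No other feasible combination does better.

24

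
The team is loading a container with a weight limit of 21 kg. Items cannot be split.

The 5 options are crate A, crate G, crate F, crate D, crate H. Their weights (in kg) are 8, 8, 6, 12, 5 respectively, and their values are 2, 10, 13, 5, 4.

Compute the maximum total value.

Allowing fractional choices, the relaxed optimum would be about 27.8, but items are indivisible.
crate G + crate F: weight 8 + 6 = 14 ≤ 21, value 10 + 13 = 23.
crate G + crate F + crate H: weight 8 + 6 + 5 = 19 ≤ 21, value 10 + 13 + 4 = 27.
Best is crate G, crate F, and crate H with total value 27.

27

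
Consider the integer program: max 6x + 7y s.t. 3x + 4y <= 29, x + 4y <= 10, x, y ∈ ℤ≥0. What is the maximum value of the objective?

Relaxing integrality, the LP optimum is 58.00 at (x,y) = (9.67, 0), which is not an integer point.
(x,y)=(9,0): 3·9+4·0=27≤29, 1·9+4·0=9≤10, objective 54.
(x,y)=(8,0): 3·8+4·0=24≤29, 1·8+4·0=8≤10, objective 48.
No feasible integer point exceeds 54.

54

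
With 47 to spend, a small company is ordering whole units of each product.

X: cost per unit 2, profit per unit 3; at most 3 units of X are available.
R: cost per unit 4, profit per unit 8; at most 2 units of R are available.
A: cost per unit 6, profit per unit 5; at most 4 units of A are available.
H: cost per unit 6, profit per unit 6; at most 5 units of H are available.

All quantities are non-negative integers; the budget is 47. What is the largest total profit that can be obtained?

1×X, 2×R, 1×A, and 5×H: cost 46 ≤ 47, profit 1·3 + 2·8 + 1·5 + 5·6 = 54.
3×X, 2×R, and 5×H: cost 44 ≤ 47, profit 3·3 + 2·8 + 5·6 = 55.
Best is 55.

55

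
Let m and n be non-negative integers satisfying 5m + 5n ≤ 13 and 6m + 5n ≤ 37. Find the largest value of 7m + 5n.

The continuous relaxation peaks at (2.6, 0) with value 18.20; rounding to a feasible lattice point costs some objective.
(m,n)=(2,0) is feasible, giving 14.
(m,n)=(1,1) is feasible, giving 12.
(m,n)=(1,0) is feasible, giving 7.
Maximum is 14 at (m,n)=(2,0).

14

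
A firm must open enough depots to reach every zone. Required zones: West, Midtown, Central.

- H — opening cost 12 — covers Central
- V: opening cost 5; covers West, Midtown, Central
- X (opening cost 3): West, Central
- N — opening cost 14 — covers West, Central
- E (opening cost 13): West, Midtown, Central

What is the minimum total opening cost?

5

The greedy cost-per-new-zone heuristic would pick X and V for 8, but a cheaper cover exists.
V alone covers West, Midtown, Central — every zone.
Total opening cost: 5.
No cover costs less than 5.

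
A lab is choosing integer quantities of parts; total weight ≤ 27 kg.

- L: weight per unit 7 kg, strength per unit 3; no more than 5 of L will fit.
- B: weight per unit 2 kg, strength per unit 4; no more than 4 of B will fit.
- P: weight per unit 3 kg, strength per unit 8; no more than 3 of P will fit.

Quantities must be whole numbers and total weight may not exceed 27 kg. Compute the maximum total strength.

43

This is a bounded integer knapsack.
1×L, 4×B, and 3×P: weight 24 ≤ 27, strength 1·3 + 4·4 + 3·8 = 43.
4×B and 3×P: weight 17 ≤ 27, strength 4·4 + 3·8 = 40.
Best is 43.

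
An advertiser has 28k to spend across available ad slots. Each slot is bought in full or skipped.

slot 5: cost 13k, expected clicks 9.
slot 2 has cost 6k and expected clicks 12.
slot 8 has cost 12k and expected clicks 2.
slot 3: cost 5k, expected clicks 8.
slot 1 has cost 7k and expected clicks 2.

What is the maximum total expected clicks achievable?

Take slot 5, slot 2, and slot 3: cost 13 + 6 + 5 = 24 ≤ 28, expected clicks 9 + 12 + 8 = 29.
No other feasible combination does better.

29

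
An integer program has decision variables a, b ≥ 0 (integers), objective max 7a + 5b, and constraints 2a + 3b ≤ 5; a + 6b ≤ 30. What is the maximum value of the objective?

(a,b)=(2,0): 2·2+3·0=4≤5, 1·2+6·0=2≤30, objective 14.
(a,b)=(1,1): 2·1+3·1=5≤5, 1·1+6·1=7≤30, objective 12.
(a,b)=(1,0): 2·1+3·0=2≤5, 1·1+6·0=1≤30, objective 7.
No feasible integer point exceeds 14.

14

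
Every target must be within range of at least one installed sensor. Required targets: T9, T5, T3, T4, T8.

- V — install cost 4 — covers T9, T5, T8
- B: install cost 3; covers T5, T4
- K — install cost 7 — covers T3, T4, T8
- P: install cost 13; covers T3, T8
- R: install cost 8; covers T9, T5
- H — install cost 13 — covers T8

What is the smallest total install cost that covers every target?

11

The greedy cost-per-new-target heuristic would pick V, B, and K for 14, but a cheaper cover exists.
Choose V and K: together they cover T9, T5, T3, T4, T8 — every target.
Total install cost: 4 + 7 = 11.
No cover costs less than 11.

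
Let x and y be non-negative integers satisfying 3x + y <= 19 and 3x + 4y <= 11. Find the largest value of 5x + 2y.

15

The continuous relaxation peaks at (3.67, 0) with value 18.33; rounding to a feasible lattice point costs some objective.
(x,y)=(3,0): 3·3+1·0=9≤19, 3·3+4·0=9≤11, objective 15.
(x,y)=(2,1): 3·2+1·1=7≤19, 3·2+4·1=10≤11, objective 12.
Maximum is 15 at (x,y)=(3,0).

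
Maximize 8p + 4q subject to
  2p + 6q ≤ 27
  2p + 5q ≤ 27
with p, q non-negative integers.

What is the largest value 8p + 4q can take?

(p,q)=(13,0) is feasible, giving 104.
(p,q)=(12,0) is feasible, giving 96.
The best lattice point is (13,0), giving 104.

104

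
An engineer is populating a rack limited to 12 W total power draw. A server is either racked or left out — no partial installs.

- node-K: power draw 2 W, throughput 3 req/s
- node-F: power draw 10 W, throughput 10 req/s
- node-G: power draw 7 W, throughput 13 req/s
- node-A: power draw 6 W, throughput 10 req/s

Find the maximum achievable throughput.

16

Allowing fractional choices, the relaxed optimum would be about 21.3, but servers are indivisible.
node-K + node-G: power draw 2 + 7 = 9 ≤ 12, throughput 3 + 13 = 16.
node-G: power draw 7 ≤ 12, throughput 13.
Best is node-K and node-G with total throughput 16.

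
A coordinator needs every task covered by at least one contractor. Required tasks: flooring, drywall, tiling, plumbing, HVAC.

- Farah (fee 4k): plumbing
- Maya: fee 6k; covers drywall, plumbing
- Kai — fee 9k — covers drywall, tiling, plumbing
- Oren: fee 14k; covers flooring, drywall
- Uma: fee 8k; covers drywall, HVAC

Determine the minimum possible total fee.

Choose Kai, Oren, and Uma: together they cover flooring, drywall, tiling, plumbing, HVAC — every task.
Total fee: 9 + 14 + 8 = 31.

31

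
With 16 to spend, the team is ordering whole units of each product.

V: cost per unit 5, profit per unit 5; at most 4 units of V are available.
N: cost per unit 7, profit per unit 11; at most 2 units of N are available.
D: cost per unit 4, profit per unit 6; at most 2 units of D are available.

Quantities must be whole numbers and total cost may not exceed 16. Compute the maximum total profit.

23

Take 1×N and 2×D: cost 15 ≤ 16, profit 1·11 + 2·6 = 23.
No other integer combination yields more.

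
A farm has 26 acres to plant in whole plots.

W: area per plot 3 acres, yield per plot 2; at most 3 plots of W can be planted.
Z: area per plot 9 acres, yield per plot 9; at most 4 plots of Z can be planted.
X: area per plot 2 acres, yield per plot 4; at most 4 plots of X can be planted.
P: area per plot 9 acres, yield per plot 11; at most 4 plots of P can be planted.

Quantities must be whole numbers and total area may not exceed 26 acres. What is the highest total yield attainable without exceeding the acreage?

38

This is a bounded integer knapsack.
1×Z, 4×X, and 1×P: area 26 ≤ 26, yield 1·9 + 4·4 + 1·11 = 36.
4×X and 2×P: area 26 ≤ 26, yield 4·4 + 2·11 = 38.
Best is 38.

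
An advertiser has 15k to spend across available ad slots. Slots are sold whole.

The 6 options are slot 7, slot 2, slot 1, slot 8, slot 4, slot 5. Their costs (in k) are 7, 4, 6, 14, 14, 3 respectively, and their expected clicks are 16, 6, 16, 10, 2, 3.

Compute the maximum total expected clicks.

This is a 0-1 knapsack instance.
slot 7 + slot 2 + slot 5: cost 7 + 4 + 3 = 14 ≤ 15, expected clicks 16 + 6 + 3 = 25.
slot 2 + slot 1 + slot 5: cost 4 + 6 + 3 = 13 ≤ 15, expected clicks 6 + 16 + 3 = 25.
slot 7 + slot 1: cost 7 + 6 = 13 ≤ 15, expected clicks 16 + 16 = 32.
Best is slot 7 and slot 1 with total expected clicks 32.

32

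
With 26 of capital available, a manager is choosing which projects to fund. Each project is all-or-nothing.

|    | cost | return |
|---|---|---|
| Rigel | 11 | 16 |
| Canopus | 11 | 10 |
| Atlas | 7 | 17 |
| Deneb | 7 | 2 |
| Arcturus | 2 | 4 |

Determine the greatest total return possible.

Allowing fractional choices, the relaxed optimum would be about 42.5, but projects are indivisible.
Rigel + Atlas: cost 11 + 7 = 18 ≤ 26, return 16 + 17 = 33.
Rigel + Atlas + Arcturus: cost 11 + 7 + 2 = 20 ≤ 26, return 16 + 17 + 4 = 37.
Rigel + Atlas + Deneb: cost 11 + 7 + 7 = 25 ≤ 26, return 16 + 17 + 2 = 35.
Best is Rigel, Atlas, and Arcturus with total return 37.

37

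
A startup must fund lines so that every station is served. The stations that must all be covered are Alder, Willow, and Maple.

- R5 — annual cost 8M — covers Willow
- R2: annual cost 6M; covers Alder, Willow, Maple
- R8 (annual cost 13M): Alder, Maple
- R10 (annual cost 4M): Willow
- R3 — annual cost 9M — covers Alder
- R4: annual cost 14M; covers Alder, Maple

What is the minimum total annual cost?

This is a weighted set-cover instance.
R2 alone covers Alder, Willow, Maple — every station.
Total annual cost: 6.

6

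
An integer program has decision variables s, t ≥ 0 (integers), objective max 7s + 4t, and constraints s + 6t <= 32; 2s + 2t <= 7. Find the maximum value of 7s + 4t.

21

The continuous relaxation peaks at (3.5, 0) with value 24.50; rounding to a feasible lattice point costs some objective.
(s,t)=(3,0) is feasible, giving 21.
(s,t)=(2,1) is feasible, giving 18.
(s,t)=(2,0) is feasible, giving 14.
The best lattice point is (3,0), giving 21.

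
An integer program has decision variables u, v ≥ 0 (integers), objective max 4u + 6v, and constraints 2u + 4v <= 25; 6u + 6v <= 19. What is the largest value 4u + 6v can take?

18

Relaxing integrality, the LP optimum is 19.00 at (u,v) = (0, 3.17), which is not an integer point.
(u,v)=(0,3) is feasible, giving 18.
(u,v)=(1,2) is feasible, giving 16.
(u,v)=(0,2) is feasible, giving 12.
No feasible integer point exceeds 18.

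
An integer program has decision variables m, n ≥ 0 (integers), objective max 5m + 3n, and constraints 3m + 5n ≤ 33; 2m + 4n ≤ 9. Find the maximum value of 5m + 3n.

The continuous relaxation peaks at (4.5, 0) with value 22.50; rounding to a feasible lattice point costs some objective.
(m,n)=(4,0): 3·4+5·0=12≤33, 2·4+4·0=8≤9, objective 20.
(m,n)=(3,0): 3·3+5·0=9≤33, 2·3+4·0=6≤9, objective 15.
No feasible integer point exceeds 20.

20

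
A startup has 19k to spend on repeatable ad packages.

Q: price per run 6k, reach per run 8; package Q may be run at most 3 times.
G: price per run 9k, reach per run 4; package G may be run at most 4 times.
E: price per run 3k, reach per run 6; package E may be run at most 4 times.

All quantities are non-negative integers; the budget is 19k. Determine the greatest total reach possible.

32

E has the best ratio (6/3); taking only E gives at most 4×6 = 24 (stopped by the supply cap of 4).
Mixing does better — 1×Q and 4×E: price 18 ≤ 19, reach 1·8 + 4·6 = 32.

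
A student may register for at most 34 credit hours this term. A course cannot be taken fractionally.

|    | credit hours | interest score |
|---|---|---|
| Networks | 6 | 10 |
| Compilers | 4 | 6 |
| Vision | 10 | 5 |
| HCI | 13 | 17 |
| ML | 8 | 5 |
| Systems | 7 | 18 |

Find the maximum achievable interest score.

51

Compilers + HCI + ML + Systems: credit hours 4 + 13 + 8 + 7 = 32 ≤ 34, interest score 6 + 17 + 5 + 18 = 46.
Networks + HCI + ML + Systems: credit hours 6 + 13 + 8 + 7 = 34 ≤ 34, interest score 10 + 17 + 5 + 18 = 50.
Networks + Compilers + HCI + Systems: credit hours 6 + 4 + 13 + 7 = 30 ≤ 34, interest score 10 + 6 + 17 + 18 = 51.
Best is Networks, Compilers, HCI, and Systems with total interest score 51.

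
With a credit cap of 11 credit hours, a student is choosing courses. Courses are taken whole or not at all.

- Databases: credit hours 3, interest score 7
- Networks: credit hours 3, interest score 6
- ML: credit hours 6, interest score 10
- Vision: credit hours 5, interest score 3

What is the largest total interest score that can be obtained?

17

Networks + ML: credit hours 3 + 6 = 9 ≤ 11, interest score 6 + 10 = 16.
Databases + ML: credit hours 3 + 6 = 9 ≤ 11, interest score 7 + 10 = 17.
Databases + Networks + Vision: credit hours 3 + 3 + 5 = 11 ≤ 11, interest score 7 + 6 + 3 = 16.
Best is Databases and ML with total interest score 17.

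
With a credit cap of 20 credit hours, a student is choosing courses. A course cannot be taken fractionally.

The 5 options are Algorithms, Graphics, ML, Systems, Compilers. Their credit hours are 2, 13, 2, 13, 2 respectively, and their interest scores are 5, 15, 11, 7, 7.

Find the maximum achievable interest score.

38

Allowing fractional choices, the relaxed optimum would be about 38.5, but courses are indivisible.
Algorithms + Graphics + ML + Compilers: credit hours 2 + 13 + 2 + 2 = 19 ≤ 20, interest score 5 + 15 + 11 + 7 = 38.
Graphics + ML + Compilers: credit hours 13 + 2 + 2 = 17 ≤ 20, interest score 15 + 11 + 7 = 33.
Best is Algorithms, Graphics, ML, and Compilers with total interest score 38.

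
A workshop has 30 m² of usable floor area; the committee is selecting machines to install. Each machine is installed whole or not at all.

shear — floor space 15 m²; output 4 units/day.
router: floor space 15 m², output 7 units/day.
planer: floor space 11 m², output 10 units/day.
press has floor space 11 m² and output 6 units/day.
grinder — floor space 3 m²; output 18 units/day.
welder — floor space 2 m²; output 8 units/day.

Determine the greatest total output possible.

42

Allowing fractional choices, the relaxed optimum would be about 43.4, but machines are indivisible.
planer + grinder + welder: floor space 11 + 3 + 2 = 16 ≤ 30, output 10 + 18 + 8 = 36.
planer + press + grinder + welder: floor space 11 + 11 + 3 + 2 = 27 ≤ 30, output 10 + 6 + 18 + 8 = 42.
Best is planer, press, grinder, and welder with total output 42.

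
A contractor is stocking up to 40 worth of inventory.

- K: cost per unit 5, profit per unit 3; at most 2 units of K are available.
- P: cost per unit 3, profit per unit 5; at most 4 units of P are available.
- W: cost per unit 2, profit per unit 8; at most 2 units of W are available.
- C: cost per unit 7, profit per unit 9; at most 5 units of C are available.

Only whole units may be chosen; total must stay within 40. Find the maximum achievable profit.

This is a bounded integer knapsack.
W has the best ratio (8/2); taking only W gives at most 2×8 = 16 (stopped by the supply cap of 2).
Mixing does better — 4×P, 2×W, and 3×C: cost 37 ≤ 40, profit 4·5 + 2·8 + 3·9 = 63.

63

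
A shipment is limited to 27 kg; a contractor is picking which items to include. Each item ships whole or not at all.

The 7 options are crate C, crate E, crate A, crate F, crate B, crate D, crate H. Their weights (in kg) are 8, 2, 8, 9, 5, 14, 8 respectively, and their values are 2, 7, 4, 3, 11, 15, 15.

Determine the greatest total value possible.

Allowing fractional choices, the relaxed optimum would be about 45.9, but items are indivisible.
crate E + crate A + crate B + crate H: weight 2 + 8 + 5 + 8 = 23 ≤ 27, value 7 + 4 + 11 + 15 = 37.
crate B + crate D + crate H: weight 5 + 14 + 8 = 27 ≤ 27, value 11 + 15 + 15 = 41.
Best is crate B, crate D, and crate H with total value 41.

41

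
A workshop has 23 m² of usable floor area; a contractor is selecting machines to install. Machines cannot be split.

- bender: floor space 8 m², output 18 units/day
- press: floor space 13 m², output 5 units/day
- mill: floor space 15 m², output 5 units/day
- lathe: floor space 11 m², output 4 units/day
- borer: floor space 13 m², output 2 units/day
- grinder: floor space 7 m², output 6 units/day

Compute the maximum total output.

24

bender + press: floor space 8 + 13 = 21 ≤ 23, output 18 + 5 = 23.
bender + mill: floor space 8 + 15 = 23 ≤ 23, output 18 + 5 = 23.
bender + grinder: floor space 8 + 7 = 15 ≤ 23, output 18 + 6 = 24.
Best is bender and grinder with total output 24.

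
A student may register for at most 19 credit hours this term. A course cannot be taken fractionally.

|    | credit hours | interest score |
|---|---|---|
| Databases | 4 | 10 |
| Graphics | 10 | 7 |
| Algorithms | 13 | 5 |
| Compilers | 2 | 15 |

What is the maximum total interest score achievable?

Databases + Algorithms + Compilers: credit hours 4 + 13 + 2 = 19 ≤ 19, interest score 10 + 5 + 15 = 30.
Databases + Compilers: credit hours 4 + 2 = 6 ≤ 19, interest score 10 + 15 = 25.
Databases + Graphics + Compilers: credit hours 4 + 10 + 2 = 16 ≤ 19, interest score 10 + 7 + 15 = 32.
Best is Databases, Graphics, and Compilers with total interest score 32.

32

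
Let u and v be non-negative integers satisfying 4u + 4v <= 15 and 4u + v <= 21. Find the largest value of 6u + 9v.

27

Relaxing integrality, the LP optimum is 33.75 at (u,v) = (0, 3.75), which is not an integer point.
(u,v)=(0,3): 4·0+4·3=12≤15, 4·0+1·3=3≤21, objective 27.
(u,v)=(1,2): 4·1+4·2=12≤15, 4·1+1·2=6≤21, objective 24.
(u,v)=(0,2): 4·0+4·2=8≤15, 4·0+1·2=2≤21, objective 18.
The best lattice point is (0,3), giving 27.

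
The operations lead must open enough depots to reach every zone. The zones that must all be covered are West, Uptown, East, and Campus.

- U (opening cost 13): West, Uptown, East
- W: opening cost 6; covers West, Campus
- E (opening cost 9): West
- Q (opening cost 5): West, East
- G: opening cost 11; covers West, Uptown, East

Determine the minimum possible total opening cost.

This is a weighted set-cover instance.
The greedy cost-per-new-zone heuristic would pick Q, W, and G for 22, but a cheaper cover exists.
Choose W and G: together they cover West, Uptown, East, Campus — every zone.
Total opening cost: 6 + 11 = 17.
No cover costs less than 17.

17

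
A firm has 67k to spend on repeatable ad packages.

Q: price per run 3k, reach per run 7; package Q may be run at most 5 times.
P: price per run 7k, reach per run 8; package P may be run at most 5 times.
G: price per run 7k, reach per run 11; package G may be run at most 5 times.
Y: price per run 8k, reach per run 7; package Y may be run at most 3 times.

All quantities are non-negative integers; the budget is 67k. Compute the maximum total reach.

Take 5×Q, 2×P, and 5×G: price 64 ≤ 67, reach 5·7 + 2·8 + 5·11 = 106.
Q has the best ratio (7/3) and is taken to its limit of 5; remaining capacity is filled optimally with the others.

106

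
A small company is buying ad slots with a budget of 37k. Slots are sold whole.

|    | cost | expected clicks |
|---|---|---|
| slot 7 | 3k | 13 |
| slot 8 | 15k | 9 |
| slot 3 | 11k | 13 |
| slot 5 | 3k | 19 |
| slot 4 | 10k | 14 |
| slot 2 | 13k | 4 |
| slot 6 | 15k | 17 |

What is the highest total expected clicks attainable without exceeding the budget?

63

Take slot 7, slot 5, slot 4, and slot 6: cost 3 + 3 + 10 + 15 = 31 ≤ 37, expected clicks 13 + 19 + 14 + 17 = 63.
No other feasible combination does better.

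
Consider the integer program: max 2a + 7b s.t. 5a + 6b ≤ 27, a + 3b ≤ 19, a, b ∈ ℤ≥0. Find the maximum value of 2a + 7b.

28

The continuous relaxation peaks at (0, 4.5) with value 31.50; rounding to a feasible lattice point costs some objective.
(a,b)=(0,4) is feasible, giving 28.
(a,b)=(1,3) is feasible, giving 23.
(a,b)=(0,3) is feasible, giving 21.
The best lattice point is (0,4), giving 28.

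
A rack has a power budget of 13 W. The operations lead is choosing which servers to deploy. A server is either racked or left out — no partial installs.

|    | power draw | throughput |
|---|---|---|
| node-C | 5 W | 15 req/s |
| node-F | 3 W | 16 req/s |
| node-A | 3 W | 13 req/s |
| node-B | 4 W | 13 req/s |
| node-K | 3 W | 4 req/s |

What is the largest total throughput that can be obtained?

46

node-C + node-F + node-A: power draw 5 + 3 + 3 = 11 ≤ 13, throughput 15 + 16 + 13 = 44.
node-F + node-A + node-B + node-K: power draw 3 + 3 + 4 + 3 = 13 ≤ 13, throughput 16 + 13 + 13 + 4 = 46.
Best is node-F, node-A, node-B, and node-K with total throughput 46.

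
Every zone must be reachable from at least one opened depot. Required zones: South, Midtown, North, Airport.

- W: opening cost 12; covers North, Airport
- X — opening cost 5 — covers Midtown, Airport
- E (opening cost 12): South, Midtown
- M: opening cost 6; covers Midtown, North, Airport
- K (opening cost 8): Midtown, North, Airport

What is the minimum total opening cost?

18

This is an integer covering problem.
Choose E and M: together they cover South, Midtown, North, Airport — every zone.
Total opening cost: 12 + 6 = 18.
No cover costs less than 18.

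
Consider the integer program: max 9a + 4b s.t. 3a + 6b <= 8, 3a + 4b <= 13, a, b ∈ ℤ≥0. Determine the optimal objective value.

18

The continuous relaxation peaks at (2.67, 0) with value 24.00; rounding to a feasible lattice point costs some objective.
(a,b)=(2,0): 3·2+6·0=6≤8, 3·2+4·0=6≤13, objective 18.
(a,b)=(1,0): 3·1+6·0=3≤8, 3·1+4·0=3≤13, objective 9.
Maximum is 18 at (a,b)=(2,0).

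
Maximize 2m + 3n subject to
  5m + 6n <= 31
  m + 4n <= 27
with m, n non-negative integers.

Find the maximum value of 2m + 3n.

15

Relaxing integrality, the LP optimum is 15.50 at (m,n) = (0, 5.17), which is not an integer point.
(m,n)=(0,5): 5·0+6·5=30≤31, 1·0+4·5=20≤27, objective 15.
(m,n)=(1,4): 5·1+6·4=29≤31, 1·1+4·4=17≤27, objective 14.
(m,n)=(0,4): 5·0+6·4=24≤31, 1·0+4·4=16≤27, objective 12.
No feasible integer point exceeds 15.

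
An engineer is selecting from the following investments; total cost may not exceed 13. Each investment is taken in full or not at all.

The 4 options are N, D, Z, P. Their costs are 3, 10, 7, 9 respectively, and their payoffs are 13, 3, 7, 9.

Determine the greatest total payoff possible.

N + P: cost 3 + 9 = 12 ≤ 13, payoff 13 + 9 = 22.
N + Z: cost 3 + 7 = 10 ≤ 13, payoff 13 + 7 = 20.
N + D: cost 3 + 10 = 13 ≤ 13, payoff 13 + 3 = 16.
Best is N and P with total payoff 22.

22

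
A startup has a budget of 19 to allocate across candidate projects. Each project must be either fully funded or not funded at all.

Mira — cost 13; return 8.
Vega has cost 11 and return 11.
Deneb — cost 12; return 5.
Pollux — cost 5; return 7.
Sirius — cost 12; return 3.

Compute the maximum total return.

Vega + Pollux: cost 11 + 5 = 16 ≤ 19, return 11 + 7 = 18.
Deneb + Pollux: cost 12 + 5 = 17 ≤ 19, return 5 + 7 = 12.
Mira + Pollux: cost 13 + 5 = 18 ≤ 19, return 8 + 7 = 15.
Best is Vega and Pollux with total return 18.

18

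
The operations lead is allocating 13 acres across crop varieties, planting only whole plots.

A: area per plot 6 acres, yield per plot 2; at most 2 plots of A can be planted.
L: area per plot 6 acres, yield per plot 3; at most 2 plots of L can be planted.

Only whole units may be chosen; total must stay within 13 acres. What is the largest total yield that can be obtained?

6

This is a bounded integer knapsack.
1×A and 1×L: area 12 ≤ 13, yield 1·2 + 1·3 = 5.
2×L: area 12 ≤ 13, yield 2·3 = 6.
Best is 6.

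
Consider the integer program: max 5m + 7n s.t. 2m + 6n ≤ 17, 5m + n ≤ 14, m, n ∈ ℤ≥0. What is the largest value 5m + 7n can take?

Relaxing integrality, the LP optimum is 26.21 at (m,n) = (2.39, 2.04), which is not an integer point.
(m,n)=(2,2): 2·2+6·2=16≤17, 5·2+1·2=12≤14, objective 24.
(m,n)=(1,2): 2·1+6·2=14≤17, 5·1+1·2=7≤14, objective 19.
No feasible integer point exceeds 24.

24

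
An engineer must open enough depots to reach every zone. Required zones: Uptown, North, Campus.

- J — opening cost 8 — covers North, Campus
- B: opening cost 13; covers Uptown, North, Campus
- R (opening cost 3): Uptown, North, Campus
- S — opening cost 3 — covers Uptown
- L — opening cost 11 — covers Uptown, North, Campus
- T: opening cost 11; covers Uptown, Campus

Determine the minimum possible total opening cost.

3

R alone covers Uptown, North, Campus — every zone.
Total opening cost: 3.
No cover costs less than 3.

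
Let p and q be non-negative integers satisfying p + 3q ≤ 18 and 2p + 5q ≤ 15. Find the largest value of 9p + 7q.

63

Relaxing integrality, the LP optimum is 67.50 at (p,q) = (7.5, 0), which is not an integer point.
(p,q)=(7,0): 1·7+3·0=7≤18, 2·7+5·0=14≤15, objective 63.
(p,q)=(6,0): 1·6+3·0=6≤18, 2·6+5·0=12≤15, objective 54.
The best lattice point is (7,0), giving 63.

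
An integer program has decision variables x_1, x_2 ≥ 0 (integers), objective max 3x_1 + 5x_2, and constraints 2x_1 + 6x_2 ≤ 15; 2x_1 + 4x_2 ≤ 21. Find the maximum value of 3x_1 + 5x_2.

21

The continuous relaxation peaks at (7.5, 0) with value 22.50; rounding to a feasible lattice point costs some objective.
(x_1,x_2)=(7,0): 2·7+6·0=14≤15, 2·7+4·0=14≤21, objective 21.
(x_1,x_2)=(6,0): 2·6+6·0=12≤15, 2·6+4·0=12≤21, objective 18.
The best lattice point is (7,0), giving 21.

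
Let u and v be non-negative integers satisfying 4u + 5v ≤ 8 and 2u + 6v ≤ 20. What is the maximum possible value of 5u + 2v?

(u,v)=(2,0): 4·2+5·0=8≤8, 2·2+6·0=4≤20, objective 10.
(u,v)=(1,0): 4·1+5·0=4≤8, 2·1+6·0=2≤20, objective 5.
Maximum is 10 at (u,v)=(2,0).

10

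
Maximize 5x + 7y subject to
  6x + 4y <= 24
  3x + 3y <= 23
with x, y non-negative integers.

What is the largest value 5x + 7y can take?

42

(x,y)=(0,6) is feasible, giving 42.
(x,y)=(0,5) is feasible, giving 35.
Maximum is 42 at (x,y)=(0,6).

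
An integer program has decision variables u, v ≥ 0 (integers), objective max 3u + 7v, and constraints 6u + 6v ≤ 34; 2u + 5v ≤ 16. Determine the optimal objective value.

(u,v)=(3,2) is feasible, giving 23.
(u,v)=(2,2) is feasible, giving 20.
(u,v)=(4,1) is feasible, giving 19.
The best lattice point is (3,2), giving 23.

23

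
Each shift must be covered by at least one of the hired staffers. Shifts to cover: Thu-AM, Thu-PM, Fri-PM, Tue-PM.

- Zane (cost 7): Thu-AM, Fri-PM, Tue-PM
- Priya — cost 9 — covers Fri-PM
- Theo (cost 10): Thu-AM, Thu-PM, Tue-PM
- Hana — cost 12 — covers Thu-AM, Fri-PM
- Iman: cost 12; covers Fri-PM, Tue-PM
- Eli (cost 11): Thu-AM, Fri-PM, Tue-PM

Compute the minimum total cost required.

17

Choose Zane and Theo: together they cover Thu-AM, Thu-PM, Fri-PM, Tue-PM — every shift.
Total cost: 7 + 10 = 17.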